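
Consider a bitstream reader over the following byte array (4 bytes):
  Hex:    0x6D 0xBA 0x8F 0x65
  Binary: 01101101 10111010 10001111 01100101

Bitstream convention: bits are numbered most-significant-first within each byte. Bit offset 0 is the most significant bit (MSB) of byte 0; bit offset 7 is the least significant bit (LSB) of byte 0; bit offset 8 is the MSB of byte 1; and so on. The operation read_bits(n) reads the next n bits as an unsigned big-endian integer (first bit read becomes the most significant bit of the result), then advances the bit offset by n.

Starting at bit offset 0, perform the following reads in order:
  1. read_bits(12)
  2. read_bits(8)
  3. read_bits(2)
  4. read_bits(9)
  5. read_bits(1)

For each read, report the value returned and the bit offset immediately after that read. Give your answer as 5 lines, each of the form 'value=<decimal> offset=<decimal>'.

Answer: value=1755 offset=12
value=168 offset=20
value=3 offset=22
value=434 offset=31
value=1 offset=32

Derivation:
Read 1: bits[0:12] width=12 -> value=1755 (bin 011011011011); offset now 12 = byte 1 bit 4; 20 bits remain
Read 2: bits[12:20] width=8 -> value=168 (bin 10101000); offset now 20 = byte 2 bit 4; 12 bits remain
Read 3: bits[20:22] width=2 -> value=3 (bin 11); offset now 22 = byte 2 bit 6; 10 bits remain
Read 4: bits[22:31] width=9 -> value=434 (bin 110110010); offset now 31 = byte 3 bit 7; 1 bits remain
Read 5: bits[31:32] width=1 -> value=1 (bin 1); offset now 32 = byte 4 bit 0; 0 bits remain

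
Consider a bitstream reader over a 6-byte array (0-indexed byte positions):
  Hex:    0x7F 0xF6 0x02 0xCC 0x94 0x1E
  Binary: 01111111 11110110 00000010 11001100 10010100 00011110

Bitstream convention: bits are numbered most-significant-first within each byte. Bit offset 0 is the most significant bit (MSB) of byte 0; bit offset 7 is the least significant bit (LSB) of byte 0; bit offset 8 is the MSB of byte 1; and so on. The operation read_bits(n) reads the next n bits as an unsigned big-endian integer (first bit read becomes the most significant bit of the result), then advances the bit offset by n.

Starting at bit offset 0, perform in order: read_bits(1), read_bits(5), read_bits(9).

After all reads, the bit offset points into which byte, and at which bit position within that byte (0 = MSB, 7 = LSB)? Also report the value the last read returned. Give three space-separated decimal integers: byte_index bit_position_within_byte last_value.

Answer: 1 7 507

Derivation:
Read 1: bits[0:1] width=1 -> value=0 (bin 0); offset now 1 = byte 0 bit 1; 47 bits remain
Read 2: bits[1:6] width=5 -> value=31 (bin 11111); offset now 6 = byte 0 bit 6; 42 bits remain
Read 3: bits[6:15] width=9 -> value=507 (bin 111111011); offset now 15 = byte 1 bit 7; 33 bits remain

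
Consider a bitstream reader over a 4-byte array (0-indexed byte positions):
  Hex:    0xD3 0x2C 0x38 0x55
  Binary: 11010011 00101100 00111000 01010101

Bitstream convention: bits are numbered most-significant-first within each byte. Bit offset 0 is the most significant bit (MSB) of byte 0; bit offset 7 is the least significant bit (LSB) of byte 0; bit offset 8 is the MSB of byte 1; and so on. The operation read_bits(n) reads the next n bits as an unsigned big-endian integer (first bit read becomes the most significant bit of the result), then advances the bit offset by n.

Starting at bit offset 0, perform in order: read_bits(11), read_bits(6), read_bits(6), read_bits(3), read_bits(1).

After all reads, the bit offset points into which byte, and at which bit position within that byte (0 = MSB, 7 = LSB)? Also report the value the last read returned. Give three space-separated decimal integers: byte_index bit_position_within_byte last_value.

Read 1: bits[0:11] width=11 -> value=1689 (bin 11010011001); offset now 11 = byte 1 bit 3; 21 bits remain
Read 2: bits[11:17] width=6 -> value=24 (bin 011000); offset now 17 = byte 2 bit 1; 15 bits remain
Read 3: bits[17:23] width=6 -> value=28 (bin 011100); offset now 23 = byte 2 bit 7; 9 bits remain
Read 4: bits[23:26] width=3 -> value=1 (bin 001); offset now 26 = byte 3 bit 2; 6 bits remain
Read 5: bits[26:27] width=1 -> value=0 (bin 0); offset now 27 = byte 3 bit 3; 5 bits remain

Answer: 3 3 0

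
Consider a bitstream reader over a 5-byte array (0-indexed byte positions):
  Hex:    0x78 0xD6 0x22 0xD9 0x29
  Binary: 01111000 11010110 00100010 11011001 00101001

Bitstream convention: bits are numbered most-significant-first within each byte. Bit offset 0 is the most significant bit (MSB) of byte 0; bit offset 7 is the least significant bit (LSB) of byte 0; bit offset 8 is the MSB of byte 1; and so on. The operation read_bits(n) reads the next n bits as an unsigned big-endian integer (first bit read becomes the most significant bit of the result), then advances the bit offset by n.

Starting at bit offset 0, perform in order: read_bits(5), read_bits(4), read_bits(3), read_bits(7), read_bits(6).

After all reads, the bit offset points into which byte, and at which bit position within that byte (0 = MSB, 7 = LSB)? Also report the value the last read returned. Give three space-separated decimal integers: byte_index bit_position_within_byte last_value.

Answer: 3 1 5

Derivation:
Read 1: bits[0:5] width=5 -> value=15 (bin 01111); offset now 5 = byte 0 bit 5; 35 bits remain
Read 2: bits[5:9] width=4 -> value=1 (bin 0001); offset now 9 = byte 1 bit 1; 31 bits remain
Read 3: bits[9:12] width=3 -> value=5 (bin 101); offset now 12 = byte 1 bit 4; 28 bits remain
Read 4: bits[12:19] width=7 -> value=49 (bin 0110001); offset now 19 = byte 2 bit 3; 21 bits remain
Read 5: bits[19:25] width=6 -> value=5 (bin 000101); offset now 25 = byte 3 bit 1; 15 bits remain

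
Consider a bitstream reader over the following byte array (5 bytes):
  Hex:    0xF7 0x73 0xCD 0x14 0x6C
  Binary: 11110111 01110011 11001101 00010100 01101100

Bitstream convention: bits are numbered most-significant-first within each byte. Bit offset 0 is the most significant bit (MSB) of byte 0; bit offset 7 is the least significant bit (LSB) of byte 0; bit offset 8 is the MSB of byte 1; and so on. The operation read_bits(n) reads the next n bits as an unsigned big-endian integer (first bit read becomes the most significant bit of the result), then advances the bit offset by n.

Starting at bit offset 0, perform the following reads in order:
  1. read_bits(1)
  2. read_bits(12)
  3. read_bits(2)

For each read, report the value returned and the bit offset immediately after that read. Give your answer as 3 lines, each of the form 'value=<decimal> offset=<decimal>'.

Answer: value=1 offset=1
value=3822 offset=13
value=1 offset=15

Derivation:
Read 1: bits[0:1] width=1 -> value=1 (bin 1); offset now 1 = byte 0 bit 1; 39 bits remain
Read 2: bits[1:13] width=12 -> value=3822 (bin 111011101110); offset now 13 = byte 1 bit 5; 27 bits remain
Read 3: bits[13:15] width=2 -> value=1 (bin 01); offset now 15 = byte 1 bit 7; 25 bits remain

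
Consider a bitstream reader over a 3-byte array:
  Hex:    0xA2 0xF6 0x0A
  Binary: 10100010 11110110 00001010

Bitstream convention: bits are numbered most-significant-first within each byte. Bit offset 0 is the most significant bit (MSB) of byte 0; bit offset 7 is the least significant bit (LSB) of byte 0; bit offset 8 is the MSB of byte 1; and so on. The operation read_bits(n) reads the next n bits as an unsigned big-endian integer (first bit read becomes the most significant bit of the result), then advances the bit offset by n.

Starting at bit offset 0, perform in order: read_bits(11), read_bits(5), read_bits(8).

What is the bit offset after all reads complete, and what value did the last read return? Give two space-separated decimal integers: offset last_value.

Read 1: bits[0:11] width=11 -> value=1303 (bin 10100010111); offset now 11 = byte 1 bit 3; 13 bits remain
Read 2: bits[11:16] width=5 -> value=22 (bin 10110); offset now 16 = byte 2 bit 0; 8 bits remain
Read 3: bits[16:24] width=8 -> value=10 (bin 00001010); offset now 24 = byte 3 bit 0; 0 bits remain

Answer: 24 10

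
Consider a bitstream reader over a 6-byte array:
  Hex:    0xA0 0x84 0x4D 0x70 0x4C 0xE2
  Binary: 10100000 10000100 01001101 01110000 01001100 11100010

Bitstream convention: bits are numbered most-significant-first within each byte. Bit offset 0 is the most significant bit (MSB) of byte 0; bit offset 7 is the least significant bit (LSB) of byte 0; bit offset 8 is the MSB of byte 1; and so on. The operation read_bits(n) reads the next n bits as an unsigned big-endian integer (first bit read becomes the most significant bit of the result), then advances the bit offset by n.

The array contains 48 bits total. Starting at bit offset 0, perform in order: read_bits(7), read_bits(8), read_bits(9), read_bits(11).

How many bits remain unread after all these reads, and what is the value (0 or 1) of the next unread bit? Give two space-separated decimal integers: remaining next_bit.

Read 1: bits[0:7] width=7 -> value=80 (bin 1010000); offset now 7 = byte 0 bit 7; 41 bits remain
Read 2: bits[7:15] width=8 -> value=66 (bin 01000010); offset now 15 = byte 1 bit 7; 33 bits remain
Read 3: bits[15:24] width=9 -> value=77 (bin 001001101); offset now 24 = byte 3 bit 0; 24 bits remain
Read 4: bits[24:35] width=11 -> value=898 (bin 01110000010); offset now 35 = byte 4 bit 3; 13 bits remain

Answer: 13 0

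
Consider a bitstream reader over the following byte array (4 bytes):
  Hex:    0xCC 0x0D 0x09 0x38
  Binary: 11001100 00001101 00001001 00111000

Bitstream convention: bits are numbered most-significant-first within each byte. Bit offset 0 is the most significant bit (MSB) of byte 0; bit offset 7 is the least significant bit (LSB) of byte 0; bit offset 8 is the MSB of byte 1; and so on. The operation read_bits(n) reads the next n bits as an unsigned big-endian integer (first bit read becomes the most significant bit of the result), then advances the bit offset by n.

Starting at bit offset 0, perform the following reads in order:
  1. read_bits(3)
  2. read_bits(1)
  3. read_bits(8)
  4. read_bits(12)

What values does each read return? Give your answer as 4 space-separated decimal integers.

Answer: 6 0 192 3337

Derivation:
Read 1: bits[0:3] width=3 -> value=6 (bin 110); offset now 3 = byte 0 bit 3; 29 bits remain
Read 2: bits[3:4] width=1 -> value=0 (bin 0); offset now 4 = byte 0 bit 4; 28 bits remain
Read 3: bits[4:12] width=8 -> value=192 (bin 11000000); offset now 12 = byte 1 bit 4; 20 bits remain
Read 4: bits[12:24] width=12 -> value=3337 (bin 110100001001); offset now 24 = byte 3 bit 0; 8 bits remain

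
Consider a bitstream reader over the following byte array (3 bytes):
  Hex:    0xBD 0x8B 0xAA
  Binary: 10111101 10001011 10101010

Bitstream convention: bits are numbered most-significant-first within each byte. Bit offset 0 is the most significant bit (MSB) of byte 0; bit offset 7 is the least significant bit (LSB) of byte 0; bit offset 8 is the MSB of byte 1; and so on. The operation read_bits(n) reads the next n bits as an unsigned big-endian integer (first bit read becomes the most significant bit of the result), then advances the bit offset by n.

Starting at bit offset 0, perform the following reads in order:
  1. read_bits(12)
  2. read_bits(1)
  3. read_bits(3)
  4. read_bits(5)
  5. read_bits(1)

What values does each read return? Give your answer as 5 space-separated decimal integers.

Read 1: bits[0:12] width=12 -> value=3032 (bin 101111011000); offset now 12 = byte 1 bit 4; 12 bits remain
Read 2: bits[12:13] width=1 -> value=1 (bin 1); offset now 13 = byte 1 bit 5; 11 bits remain
Read 3: bits[13:16] width=3 -> value=3 (bin 011); offset now 16 = byte 2 bit 0; 8 bits remain
Read 4: bits[16:21] width=5 -> value=21 (bin 10101); offset now 21 = byte 2 bit 5; 3 bits remain
Read 5: bits[21:22] width=1 -> value=0 (bin 0); offset now 22 = byte 2 bit 6; 2 bits remain

Answer: 3032 1 3 21 0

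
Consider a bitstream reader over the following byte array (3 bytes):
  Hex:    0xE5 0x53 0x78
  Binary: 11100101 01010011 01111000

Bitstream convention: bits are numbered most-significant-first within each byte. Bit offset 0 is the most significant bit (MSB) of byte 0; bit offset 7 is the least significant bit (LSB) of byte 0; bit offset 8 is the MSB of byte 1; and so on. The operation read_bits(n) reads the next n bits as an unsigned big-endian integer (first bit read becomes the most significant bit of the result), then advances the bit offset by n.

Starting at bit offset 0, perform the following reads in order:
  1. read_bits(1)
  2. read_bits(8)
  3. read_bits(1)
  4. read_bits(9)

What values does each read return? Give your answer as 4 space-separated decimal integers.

Read 1: bits[0:1] width=1 -> value=1 (bin 1); offset now 1 = byte 0 bit 1; 23 bits remain
Read 2: bits[1:9] width=8 -> value=202 (bin 11001010); offset now 9 = byte 1 bit 1; 15 bits remain
Read 3: bits[9:10] width=1 -> value=1 (bin 1); offset now 10 = byte 1 bit 2; 14 bits remain
Read 4: bits[10:19] width=9 -> value=155 (bin 010011011); offset now 19 = byte 2 bit 3; 5 bits remain

Answer: 1 202 1 155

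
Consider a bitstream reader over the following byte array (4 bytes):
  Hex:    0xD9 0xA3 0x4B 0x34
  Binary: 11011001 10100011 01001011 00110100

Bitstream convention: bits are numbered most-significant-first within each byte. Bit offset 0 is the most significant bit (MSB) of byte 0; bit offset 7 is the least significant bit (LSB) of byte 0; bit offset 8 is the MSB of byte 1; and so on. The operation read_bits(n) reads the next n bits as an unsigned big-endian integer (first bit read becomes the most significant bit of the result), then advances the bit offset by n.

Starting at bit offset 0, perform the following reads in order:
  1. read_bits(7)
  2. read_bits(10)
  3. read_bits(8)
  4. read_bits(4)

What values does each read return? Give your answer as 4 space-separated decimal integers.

Answer: 108 838 150 6

Derivation:
Read 1: bits[0:7] width=7 -> value=108 (bin 1101100); offset now 7 = byte 0 bit 7; 25 bits remain
Read 2: bits[7:17] width=10 -> value=838 (bin 1101000110); offset now 17 = byte 2 bit 1; 15 bits remain
Read 3: bits[17:25] width=8 -> value=150 (bin 10010110); offset now 25 = byte 3 bit 1; 7 bits remain
Read 4: bits[25:29] width=4 -> value=6 (bin 0110); offset now 29 = byte 3 bit 5; 3 bits remain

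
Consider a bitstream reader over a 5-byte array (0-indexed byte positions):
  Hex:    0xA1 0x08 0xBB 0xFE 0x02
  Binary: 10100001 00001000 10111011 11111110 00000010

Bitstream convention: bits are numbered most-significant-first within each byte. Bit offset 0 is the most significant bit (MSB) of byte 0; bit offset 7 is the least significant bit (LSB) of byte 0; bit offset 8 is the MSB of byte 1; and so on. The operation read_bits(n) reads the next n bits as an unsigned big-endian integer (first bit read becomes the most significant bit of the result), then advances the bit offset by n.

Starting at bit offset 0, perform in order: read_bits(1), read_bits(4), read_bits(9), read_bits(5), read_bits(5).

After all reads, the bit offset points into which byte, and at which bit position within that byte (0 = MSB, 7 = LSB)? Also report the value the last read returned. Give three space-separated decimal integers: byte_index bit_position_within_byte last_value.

Answer: 3 0 27

Derivation:
Read 1: bits[0:1] width=1 -> value=1 (bin 1); offset now 1 = byte 0 bit 1; 39 bits remain
Read 2: bits[1:5] width=4 -> value=4 (bin 0100); offset now 5 = byte 0 bit 5; 35 bits remain
Read 3: bits[5:14] width=9 -> value=66 (bin 001000010); offset now 14 = byte 1 bit 6; 26 bits remain
Read 4: bits[14:19] width=5 -> value=5 (bin 00101); offset now 19 = byte 2 bit 3; 21 bits remain
Read 5: bits[19:24] width=5 -> value=27 (bin 11011); offset now 24 = byte 3 bit 0; 16 bits remain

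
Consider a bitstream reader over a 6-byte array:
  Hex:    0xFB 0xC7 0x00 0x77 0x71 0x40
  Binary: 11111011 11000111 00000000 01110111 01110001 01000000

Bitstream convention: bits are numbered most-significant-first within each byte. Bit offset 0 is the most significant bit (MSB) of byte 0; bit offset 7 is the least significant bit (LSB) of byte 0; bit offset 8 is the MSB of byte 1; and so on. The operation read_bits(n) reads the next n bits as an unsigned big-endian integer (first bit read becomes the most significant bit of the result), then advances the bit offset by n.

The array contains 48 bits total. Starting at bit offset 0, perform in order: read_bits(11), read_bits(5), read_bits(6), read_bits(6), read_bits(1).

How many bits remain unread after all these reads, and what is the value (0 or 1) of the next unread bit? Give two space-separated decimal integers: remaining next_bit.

Answer: 19 1

Derivation:
Read 1: bits[0:11] width=11 -> value=2014 (bin 11111011110); offset now 11 = byte 1 bit 3; 37 bits remain
Read 2: bits[11:16] width=5 -> value=7 (bin 00111); offset now 16 = byte 2 bit 0; 32 bits remain
Read 3: bits[16:22] width=6 -> value=0 (bin 000000); offset now 22 = byte 2 bit 6; 26 bits remain
Read 4: bits[22:28] width=6 -> value=7 (bin 000111); offset now 28 = byte 3 bit 4; 20 bits remain
Read 5: bits[28:29] width=1 -> value=0 (bin 0); offset now 29 = byte 3 bit 5; 19 bits remain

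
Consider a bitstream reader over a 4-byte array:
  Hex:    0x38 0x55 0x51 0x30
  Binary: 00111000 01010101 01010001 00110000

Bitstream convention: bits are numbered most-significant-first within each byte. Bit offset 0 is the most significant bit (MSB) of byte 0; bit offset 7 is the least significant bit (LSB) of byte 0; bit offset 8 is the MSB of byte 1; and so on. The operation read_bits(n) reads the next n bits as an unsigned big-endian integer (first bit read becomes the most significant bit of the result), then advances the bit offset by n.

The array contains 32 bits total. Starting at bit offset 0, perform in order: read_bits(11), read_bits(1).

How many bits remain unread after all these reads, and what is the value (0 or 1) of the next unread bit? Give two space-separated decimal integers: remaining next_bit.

Read 1: bits[0:11] width=11 -> value=450 (bin 00111000010); offset now 11 = byte 1 bit 3; 21 bits remain
Read 2: bits[11:12] width=1 -> value=1 (bin 1); offset now 12 = byte 1 bit 4; 20 bits remain

Answer: 20 0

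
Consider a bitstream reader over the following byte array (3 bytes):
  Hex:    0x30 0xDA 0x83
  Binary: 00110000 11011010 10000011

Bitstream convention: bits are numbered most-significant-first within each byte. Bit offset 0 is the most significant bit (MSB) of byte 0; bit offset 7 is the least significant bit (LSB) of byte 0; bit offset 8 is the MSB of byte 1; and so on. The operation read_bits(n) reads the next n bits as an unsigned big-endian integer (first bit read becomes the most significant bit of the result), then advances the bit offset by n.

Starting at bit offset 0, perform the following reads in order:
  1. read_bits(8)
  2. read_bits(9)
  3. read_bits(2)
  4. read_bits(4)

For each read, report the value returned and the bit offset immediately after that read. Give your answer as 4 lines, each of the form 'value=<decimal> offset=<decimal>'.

Answer: value=48 offset=8
value=437 offset=17
value=0 offset=19
value=1 offset=23

Derivation:
Read 1: bits[0:8] width=8 -> value=48 (bin 00110000); offset now 8 = byte 1 bit 0; 16 bits remain
Read 2: bits[8:17] width=9 -> value=437 (bin 110110101); offset now 17 = byte 2 bit 1; 7 bits remain
Read 3: bits[17:19] width=2 -> value=0 (bin 00); offset now 19 = byte 2 bit 3; 5 bits remain
Read 4: bits[19:23] width=4 -> value=1 (bin 0001); offset now 23 = byte 2 bit 7; 1 bits remain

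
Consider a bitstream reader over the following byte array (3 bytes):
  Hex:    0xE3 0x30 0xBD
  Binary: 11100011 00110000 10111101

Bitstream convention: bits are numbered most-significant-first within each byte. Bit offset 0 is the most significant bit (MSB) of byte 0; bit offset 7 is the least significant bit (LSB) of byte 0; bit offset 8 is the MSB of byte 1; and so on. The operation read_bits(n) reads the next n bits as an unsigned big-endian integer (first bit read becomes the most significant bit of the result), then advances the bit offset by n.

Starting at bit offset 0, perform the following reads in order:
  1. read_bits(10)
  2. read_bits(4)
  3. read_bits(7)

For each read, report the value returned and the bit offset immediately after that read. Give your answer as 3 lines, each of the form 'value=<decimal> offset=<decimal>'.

Read 1: bits[0:10] width=10 -> value=908 (bin 1110001100); offset now 10 = byte 1 bit 2; 14 bits remain
Read 2: bits[10:14] width=4 -> value=12 (bin 1100); offset now 14 = byte 1 bit 6; 10 bits remain
Read 3: bits[14:21] width=7 -> value=23 (bin 0010111); offset now 21 = byte 2 bit 5; 3 bits remain

Answer: value=908 offset=10
value=12 offset=14
value=23 offset=21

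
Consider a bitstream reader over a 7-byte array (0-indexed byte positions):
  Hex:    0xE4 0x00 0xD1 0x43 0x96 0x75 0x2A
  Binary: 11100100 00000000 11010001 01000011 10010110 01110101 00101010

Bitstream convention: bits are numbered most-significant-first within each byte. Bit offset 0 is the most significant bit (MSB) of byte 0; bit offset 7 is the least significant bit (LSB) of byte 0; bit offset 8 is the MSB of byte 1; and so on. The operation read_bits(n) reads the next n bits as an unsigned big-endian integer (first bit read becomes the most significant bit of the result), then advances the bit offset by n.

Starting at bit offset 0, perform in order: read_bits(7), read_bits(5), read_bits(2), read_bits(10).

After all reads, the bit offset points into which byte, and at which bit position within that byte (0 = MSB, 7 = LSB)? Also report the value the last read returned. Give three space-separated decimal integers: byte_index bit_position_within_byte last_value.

Read 1: bits[0:7] width=7 -> value=114 (bin 1110010); offset now 7 = byte 0 bit 7; 49 bits remain
Read 2: bits[7:12] width=5 -> value=0 (bin 00000); offset now 12 = byte 1 bit 4; 44 bits remain
Read 3: bits[12:14] width=2 -> value=0 (bin 00); offset now 14 = byte 1 bit 6; 42 bits remain
Read 4: bits[14:24] width=10 -> value=209 (bin 0011010001); offset now 24 = byte 3 bit 0; 32 bits remain

Answer: 3 0 209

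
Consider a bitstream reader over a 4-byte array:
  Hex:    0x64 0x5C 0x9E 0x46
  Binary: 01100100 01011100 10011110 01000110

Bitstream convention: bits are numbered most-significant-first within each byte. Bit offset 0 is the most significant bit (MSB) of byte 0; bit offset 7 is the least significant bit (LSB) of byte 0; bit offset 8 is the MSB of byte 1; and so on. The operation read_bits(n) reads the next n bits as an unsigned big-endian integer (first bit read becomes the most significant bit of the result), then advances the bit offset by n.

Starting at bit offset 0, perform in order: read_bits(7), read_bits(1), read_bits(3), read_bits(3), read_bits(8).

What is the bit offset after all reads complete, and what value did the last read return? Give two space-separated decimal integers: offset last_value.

Read 1: bits[0:7] width=7 -> value=50 (bin 0110010); offset now 7 = byte 0 bit 7; 25 bits remain
Read 2: bits[7:8] width=1 -> value=0 (bin 0); offset now 8 = byte 1 bit 0; 24 bits remain
Read 3: bits[8:11] width=3 -> value=2 (bin 010); offset now 11 = byte 1 bit 3; 21 bits remain
Read 4: bits[11:14] width=3 -> value=7 (bin 111); offset now 14 = byte 1 bit 6; 18 bits remain
Read 5: bits[14:22] width=8 -> value=39 (bin 00100111); offset now 22 = byte 2 bit 6; 10 bits remain

Answer: 22 39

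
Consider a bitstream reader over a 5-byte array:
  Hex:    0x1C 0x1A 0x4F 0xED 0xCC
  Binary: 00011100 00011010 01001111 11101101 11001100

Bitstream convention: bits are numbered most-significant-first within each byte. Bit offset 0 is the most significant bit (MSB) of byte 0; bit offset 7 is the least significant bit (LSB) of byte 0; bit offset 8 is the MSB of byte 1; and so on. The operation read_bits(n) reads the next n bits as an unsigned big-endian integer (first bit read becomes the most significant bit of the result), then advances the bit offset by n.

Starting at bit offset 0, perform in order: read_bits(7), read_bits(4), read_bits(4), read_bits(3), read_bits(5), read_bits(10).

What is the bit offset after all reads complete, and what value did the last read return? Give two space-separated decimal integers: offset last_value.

Answer: 33 987

Derivation:
Read 1: bits[0:7] width=7 -> value=14 (bin 0001110); offset now 7 = byte 0 bit 7; 33 bits remain
Read 2: bits[7:11] width=4 -> value=0 (bin 0000); offset now 11 = byte 1 bit 3; 29 bits remain
Read 3: bits[11:15] width=4 -> value=13 (bin 1101); offset now 15 = byte 1 bit 7; 25 bits remain
Read 4: bits[15:18] width=3 -> value=1 (bin 001); offset now 18 = byte 2 bit 2; 22 bits remain
Read 5: bits[18:23] width=5 -> value=7 (bin 00111); offset now 23 = byte 2 bit 7; 17 bits remain
Read 6: bits[23:33] width=10 -> value=987 (bin 1111011011); offset now 33 = byte 4 bit 1; 7 bits remain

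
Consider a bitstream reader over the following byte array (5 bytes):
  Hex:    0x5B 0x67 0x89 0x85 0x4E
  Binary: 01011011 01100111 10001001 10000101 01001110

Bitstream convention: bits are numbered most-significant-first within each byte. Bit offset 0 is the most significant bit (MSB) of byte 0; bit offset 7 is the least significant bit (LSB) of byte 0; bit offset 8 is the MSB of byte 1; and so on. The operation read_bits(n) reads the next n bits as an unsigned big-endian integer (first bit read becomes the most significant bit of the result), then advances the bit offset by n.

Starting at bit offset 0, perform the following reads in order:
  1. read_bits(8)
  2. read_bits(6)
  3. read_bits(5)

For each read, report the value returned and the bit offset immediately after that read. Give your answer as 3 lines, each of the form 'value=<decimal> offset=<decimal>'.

Read 1: bits[0:8] width=8 -> value=91 (bin 01011011); offset now 8 = byte 1 bit 0; 32 bits remain
Read 2: bits[8:14] width=6 -> value=25 (bin 011001); offset now 14 = byte 1 bit 6; 26 bits remain
Read 3: bits[14:19] width=5 -> value=28 (bin 11100); offset now 19 = byte 2 bit 3; 21 bits remain

Answer: value=91 offset=8
value=25 offset=14
value=28 offset=19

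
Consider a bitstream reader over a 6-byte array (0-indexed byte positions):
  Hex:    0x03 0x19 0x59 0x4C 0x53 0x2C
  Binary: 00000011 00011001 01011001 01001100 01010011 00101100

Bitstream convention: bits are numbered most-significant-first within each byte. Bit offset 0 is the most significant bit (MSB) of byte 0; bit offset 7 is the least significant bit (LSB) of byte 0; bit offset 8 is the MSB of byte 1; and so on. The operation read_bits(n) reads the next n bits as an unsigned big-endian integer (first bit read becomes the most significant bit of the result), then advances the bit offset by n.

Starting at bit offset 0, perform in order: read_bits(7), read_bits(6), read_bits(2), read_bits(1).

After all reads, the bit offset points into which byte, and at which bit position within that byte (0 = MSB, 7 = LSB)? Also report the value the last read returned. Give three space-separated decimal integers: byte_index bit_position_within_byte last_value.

Answer: 2 0 1

Derivation:
Read 1: bits[0:7] width=7 -> value=1 (bin 0000001); offset now 7 = byte 0 bit 7; 41 bits remain
Read 2: bits[7:13] width=6 -> value=35 (bin 100011); offset now 13 = byte 1 bit 5; 35 bits remain
Read 3: bits[13:15] width=2 -> value=0 (bin 00); offset now 15 = byte 1 bit 7; 33 bits remain
Read 4: bits[15:16] width=1 -> value=1 (bin 1); offset now 16 = byte 2 bit 0; 32 bits remain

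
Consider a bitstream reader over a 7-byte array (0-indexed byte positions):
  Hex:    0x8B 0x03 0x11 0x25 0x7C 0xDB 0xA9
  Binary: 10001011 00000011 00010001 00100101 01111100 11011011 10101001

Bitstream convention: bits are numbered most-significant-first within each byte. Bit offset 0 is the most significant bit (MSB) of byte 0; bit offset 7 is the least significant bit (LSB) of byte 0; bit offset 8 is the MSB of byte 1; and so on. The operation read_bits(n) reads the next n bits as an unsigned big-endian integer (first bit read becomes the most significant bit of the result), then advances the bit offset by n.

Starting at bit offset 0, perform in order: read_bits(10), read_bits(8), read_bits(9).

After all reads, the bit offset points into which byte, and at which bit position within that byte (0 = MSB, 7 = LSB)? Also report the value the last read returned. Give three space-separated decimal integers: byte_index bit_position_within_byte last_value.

Read 1: bits[0:10] width=10 -> value=556 (bin 1000101100); offset now 10 = byte 1 bit 2; 46 bits remain
Read 2: bits[10:18] width=8 -> value=12 (bin 00001100); offset now 18 = byte 2 bit 2; 38 bits remain
Read 3: bits[18:27] width=9 -> value=137 (bin 010001001); offset now 27 = byte 3 bit 3; 29 bits remain

Answer: 3 3 137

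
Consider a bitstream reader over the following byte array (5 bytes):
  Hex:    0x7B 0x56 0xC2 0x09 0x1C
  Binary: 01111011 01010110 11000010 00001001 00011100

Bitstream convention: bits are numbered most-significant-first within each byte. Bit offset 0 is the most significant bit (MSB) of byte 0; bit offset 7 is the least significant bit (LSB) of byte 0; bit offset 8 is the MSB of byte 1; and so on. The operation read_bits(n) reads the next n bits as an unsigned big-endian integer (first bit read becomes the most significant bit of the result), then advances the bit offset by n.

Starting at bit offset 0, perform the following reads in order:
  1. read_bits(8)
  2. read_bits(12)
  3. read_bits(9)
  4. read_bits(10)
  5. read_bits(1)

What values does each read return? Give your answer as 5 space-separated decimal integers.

Answer: 123 1388 65 142 0

Derivation:
Read 1: bits[0:8] width=8 -> value=123 (bin 01111011); offset now 8 = byte 1 bit 0; 32 bits remain
Read 2: bits[8:20] width=12 -> value=1388 (bin 010101101100); offset now 20 = byte 2 bit 4; 20 bits remain
Read 3: bits[20:29] width=9 -> value=65 (bin 001000001); offset now 29 = byte 3 bit 5; 11 bits remain
Read 4: bits[29:39] width=10 -> value=142 (bin 0010001110); offset now 39 = byte 4 bit 7; 1 bits remain
Read 5: bits[39:40] width=1 -> value=0 (bin 0); offset now 40 = byte 5 bit 0; 0 bits remain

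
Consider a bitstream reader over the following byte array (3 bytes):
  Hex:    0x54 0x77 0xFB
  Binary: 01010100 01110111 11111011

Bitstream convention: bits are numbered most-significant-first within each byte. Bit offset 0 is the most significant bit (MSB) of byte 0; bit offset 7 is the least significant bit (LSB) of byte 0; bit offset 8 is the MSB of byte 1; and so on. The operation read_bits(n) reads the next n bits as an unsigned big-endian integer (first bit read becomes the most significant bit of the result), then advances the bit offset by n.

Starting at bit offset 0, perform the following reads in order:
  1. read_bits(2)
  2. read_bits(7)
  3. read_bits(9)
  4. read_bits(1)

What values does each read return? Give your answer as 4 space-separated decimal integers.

Answer: 1 40 479 1

Derivation:
Read 1: bits[0:2] width=2 -> value=1 (bin 01); offset now 2 = byte 0 bit 2; 22 bits remain
Read 2: bits[2:9] width=7 -> value=40 (bin 0101000); offset now 9 = byte 1 bit 1; 15 bits remain
Read 3: bits[9:18] width=9 -> value=479 (bin 111011111); offset now 18 = byte 2 bit 2; 6 bits remain
Read 4: bits[18:19] width=1 -> value=1 (bin 1); offset now 19 = byte 2 bit 3; 5 bits remain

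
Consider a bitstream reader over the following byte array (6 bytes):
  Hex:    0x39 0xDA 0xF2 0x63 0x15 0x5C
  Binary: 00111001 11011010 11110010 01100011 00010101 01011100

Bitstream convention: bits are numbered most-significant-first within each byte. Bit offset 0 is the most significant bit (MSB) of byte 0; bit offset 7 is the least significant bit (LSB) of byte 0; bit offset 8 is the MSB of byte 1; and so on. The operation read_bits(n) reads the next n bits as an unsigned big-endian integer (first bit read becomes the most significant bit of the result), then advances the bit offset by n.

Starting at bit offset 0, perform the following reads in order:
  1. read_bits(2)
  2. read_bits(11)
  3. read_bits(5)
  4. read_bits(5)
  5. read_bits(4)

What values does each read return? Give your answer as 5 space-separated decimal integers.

Read 1: bits[0:2] width=2 -> value=0 (bin 00); offset now 2 = byte 0 bit 2; 46 bits remain
Read 2: bits[2:13] width=11 -> value=1851 (bin 11100111011); offset now 13 = byte 1 bit 5; 35 bits remain
Read 3: bits[13:18] width=5 -> value=11 (bin 01011); offset now 18 = byte 2 bit 2; 30 bits remain
Read 4: bits[18:23] width=5 -> value=25 (bin 11001); offset now 23 = byte 2 bit 7; 25 bits remain
Read 5: bits[23:27] width=4 -> value=3 (bin 0011); offset now 27 = byte 3 bit 3; 21 bits remain

Answer: 0 1851 11 25 3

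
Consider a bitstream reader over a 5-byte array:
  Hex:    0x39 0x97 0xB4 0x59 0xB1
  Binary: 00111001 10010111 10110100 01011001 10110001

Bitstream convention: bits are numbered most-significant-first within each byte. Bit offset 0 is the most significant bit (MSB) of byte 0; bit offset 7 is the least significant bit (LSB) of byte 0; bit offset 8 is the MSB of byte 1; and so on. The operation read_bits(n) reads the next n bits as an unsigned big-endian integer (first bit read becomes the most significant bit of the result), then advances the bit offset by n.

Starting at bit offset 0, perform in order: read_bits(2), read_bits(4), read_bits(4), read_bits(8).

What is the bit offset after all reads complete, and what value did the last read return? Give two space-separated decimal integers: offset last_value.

Read 1: bits[0:2] width=2 -> value=0 (bin 00); offset now 2 = byte 0 bit 2; 38 bits remain
Read 2: bits[2:6] width=4 -> value=14 (bin 1110); offset now 6 = byte 0 bit 6; 34 bits remain
Read 3: bits[6:10] width=4 -> value=6 (bin 0110); offset now 10 = byte 1 bit 2; 30 bits remain
Read 4: bits[10:18] width=8 -> value=94 (bin 01011110); offset now 18 = byte 2 bit 2; 22 bits remain

Answer: 18 94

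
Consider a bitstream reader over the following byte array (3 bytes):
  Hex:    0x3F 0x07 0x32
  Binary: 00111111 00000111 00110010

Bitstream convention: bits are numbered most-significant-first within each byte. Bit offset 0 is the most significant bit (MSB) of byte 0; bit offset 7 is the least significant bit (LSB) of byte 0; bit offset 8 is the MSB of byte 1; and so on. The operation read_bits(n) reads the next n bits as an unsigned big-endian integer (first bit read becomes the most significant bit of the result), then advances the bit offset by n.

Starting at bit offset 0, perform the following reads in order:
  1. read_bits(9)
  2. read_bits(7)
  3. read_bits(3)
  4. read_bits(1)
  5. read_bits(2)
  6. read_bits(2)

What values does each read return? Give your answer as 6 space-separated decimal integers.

Answer: 126 7 1 1 0 2

Derivation:
Read 1: bits[0:9] width=9 -> value=126 (bin 001111110); offset now 9 = byte 1 bit 1; 15 bits remain
Read 2: bits[9:16] width=7 -> value=7 (bin 0000111); offset now 16 = byte 2 bit 0; 8 bits remain
Read 3: bits[16:19] width=3 -> value=1 (bin 001); offset now 19 = byte 2 bit 3; 5 bits remain
Read 4: bits[19:20] width=1 -> value=1 (bin 1); offset now 20 = byte 2 bit 4; 4 bits remain
Read 5: bits[20:22] width=2 -> value=0 (bin 00); offset now 22 = byte 2 bit 6; 2 bits remain
Read 6: bits[22:24] width=2 -> value=2 (bin 10); offset now 24 = byte 3 bit 0; 0 bits remain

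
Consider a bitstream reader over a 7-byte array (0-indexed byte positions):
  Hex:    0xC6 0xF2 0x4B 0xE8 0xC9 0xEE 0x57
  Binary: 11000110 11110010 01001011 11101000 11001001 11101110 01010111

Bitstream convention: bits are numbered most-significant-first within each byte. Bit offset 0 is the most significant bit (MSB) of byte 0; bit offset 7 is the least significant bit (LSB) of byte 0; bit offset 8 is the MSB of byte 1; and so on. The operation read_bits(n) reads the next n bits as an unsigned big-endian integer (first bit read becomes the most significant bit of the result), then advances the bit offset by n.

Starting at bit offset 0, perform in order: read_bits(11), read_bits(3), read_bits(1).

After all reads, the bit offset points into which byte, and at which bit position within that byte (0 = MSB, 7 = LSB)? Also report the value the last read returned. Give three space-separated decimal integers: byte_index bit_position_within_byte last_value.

Read 1: bits[0:11] width=11 -> value=1591 (bin 11000110111); offset now 11 = byte 1 bit 3; 45 bits remain
Read 2: bits[11:14] width=3 -> value=4 (bin 100); offset now 14 = byte 1 bit 6; 42 bits remain
Read 3: bits[14:15] width=1 -> value=1 (bin 1); offset now 15 = byte 1 bit 7; 41 bits remain

Answer: 1 7 1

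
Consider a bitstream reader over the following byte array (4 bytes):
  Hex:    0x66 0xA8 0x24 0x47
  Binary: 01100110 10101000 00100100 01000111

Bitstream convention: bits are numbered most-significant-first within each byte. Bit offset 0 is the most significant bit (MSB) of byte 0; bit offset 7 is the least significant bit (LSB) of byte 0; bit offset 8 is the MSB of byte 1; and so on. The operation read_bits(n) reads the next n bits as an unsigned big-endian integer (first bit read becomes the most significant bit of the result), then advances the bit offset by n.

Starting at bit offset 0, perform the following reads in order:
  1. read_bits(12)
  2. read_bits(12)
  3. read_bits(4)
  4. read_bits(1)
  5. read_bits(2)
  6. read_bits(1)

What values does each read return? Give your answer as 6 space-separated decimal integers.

Answer: 1642 2084 4 0 3 1

Derivation:
Read 1: bits[0:12] width=12 -> value=1642 (bin 011001101010); offset now 12 = byte 1 bit 4; 20 bits remain
Read 2: bits[12:24] width=12 -> value=2084 (bin 100000100100); offset now 24 = byte 3 bit 0; 8 bits remain
Read 3: bits[24:28] width=4 -> value=4 (bin 0100); offset now 28 = byte 3 bit 4; 4 bits remain
Read 4: bits[28:29] width=1 -> value=0 (bin 0); offset now 29 = byte 3 bit 5; 3 bits remain
Read 5: bits[29:31] width=2 -> value=3 (bin 11); offset now 31 = byte 3 bit 7; 1 bits remain
Read 6: bits[31:32] width=1 -> value=1 (bin 1); offset now 32 = byte 4 bit 0; 0 bits remain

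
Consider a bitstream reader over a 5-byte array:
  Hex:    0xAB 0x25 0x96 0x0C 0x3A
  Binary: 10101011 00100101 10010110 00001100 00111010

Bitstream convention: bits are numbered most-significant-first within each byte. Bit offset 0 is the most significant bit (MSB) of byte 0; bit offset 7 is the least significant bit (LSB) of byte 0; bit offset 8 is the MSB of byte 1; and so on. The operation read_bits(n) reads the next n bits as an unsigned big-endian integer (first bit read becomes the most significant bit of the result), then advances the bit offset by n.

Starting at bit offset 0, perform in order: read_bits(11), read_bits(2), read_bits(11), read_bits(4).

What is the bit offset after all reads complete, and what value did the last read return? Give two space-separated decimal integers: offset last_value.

Answer: 28 0

Derivation:
Read 1: bits[0:11] width=11 -> value=1369 (bin 10101011001); offset now 11 = byte 1 bit 3; 29 bits remain
Read 2: bits[11:13] width=2 -> value=0 (bin 00); offset now 13 = byte 1 bit 5; 27 bits remain
Read 3: bits[13:24] width=11 -> value=1430 (bin 10110010110); offset now 24 = byte 3 bit 0; 16 bits remain
Read 4: bits[24:28] width=4 -> value=0 (bin 0000); offset now 28 = byte 3 bit 4; 12 bits remain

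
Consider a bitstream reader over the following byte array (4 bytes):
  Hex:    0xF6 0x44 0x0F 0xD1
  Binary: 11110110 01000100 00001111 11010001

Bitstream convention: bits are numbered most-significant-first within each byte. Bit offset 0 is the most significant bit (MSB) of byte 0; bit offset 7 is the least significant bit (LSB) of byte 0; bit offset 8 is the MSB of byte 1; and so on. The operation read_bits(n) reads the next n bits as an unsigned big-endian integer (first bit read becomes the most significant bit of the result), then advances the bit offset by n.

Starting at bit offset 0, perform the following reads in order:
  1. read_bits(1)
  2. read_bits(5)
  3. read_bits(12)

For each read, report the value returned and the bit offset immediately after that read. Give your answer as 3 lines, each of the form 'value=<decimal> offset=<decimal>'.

Answer: value=1 offset=1
value=29 offset=6
value=2320 offset=18

Derivation:
Read 1: bits[0:1] width=1 -> value=1 (bin 1); offset now 1 = byte 0 bit 1; 31 bits remain
Read 2: bits[1:6] width=5 -> value=29 (bin 11101); offset now 6 = byte 0 bit 6; 26 bits remain
Read 3: bits[6:18] width=12 -> value=2320 (bin 100100010000); offset now 18 = byte 2 bit 2; 14 bits remain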